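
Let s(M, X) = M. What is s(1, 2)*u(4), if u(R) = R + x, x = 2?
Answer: 6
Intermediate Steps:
u(R) = 2 + R (u(R) = R + 2 = 2 + R)
s(1, 2)*u(4) = 1*(2 + 4) = 1*6 = 6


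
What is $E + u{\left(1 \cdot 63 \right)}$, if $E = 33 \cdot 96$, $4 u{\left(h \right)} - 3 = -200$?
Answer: $\frac{12475}{4} \approx 3118.8$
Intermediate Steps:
$u{\left(h \right)} = - \frac{197}{4}$ ($u{\left(h \right)} = \frac{3}{4} + \frac{1}{4} \left(-200\right) = \frac{3}{4} - 50 = - \frac{197}{4}$)
$E = 3168$
$E + u{\left(1 \cdot 63 \right)} = 3168 - \frac{197}{4} = \frac{12475}{4}$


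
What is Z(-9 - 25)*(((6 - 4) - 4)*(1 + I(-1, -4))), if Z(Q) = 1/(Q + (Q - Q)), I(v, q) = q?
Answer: -3/17 ≈ -0.17647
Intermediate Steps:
Z(Q) = 1/Q (Z(Q) = 1/(Q + 0) = 1/Q)
Z(-9 - 25)*(((6 - 4) - 4)*(1 + I(-1, -4))) = (((6 - 4) - 4)*(1 - 4))/(-9 - 25) = ((2 - 4)*(-3))/(-34) = -(-1)*(-3)/17 = -1/34*6 = -3/17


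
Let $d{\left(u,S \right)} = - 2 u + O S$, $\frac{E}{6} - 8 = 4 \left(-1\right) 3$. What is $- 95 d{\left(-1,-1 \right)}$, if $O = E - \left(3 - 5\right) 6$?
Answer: $-1330$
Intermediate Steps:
$E = -24$ ($E = 48 + 6 \cdot 4 \left(-1\right) 3 = 48 + 6 \left(\left(-4\right) 3\right) = 48 + 6 \left(-12\right) = 48 - 72 = -24$)
$O = -12$ ($O = -24 - \left(3 - 5\right) 6 = -24 - \left(-2\right) 6 = -24 - -12 = -24 + 12 = -12$)
$d{\left(u,S \right)} = - 12 S - 2 u$ ($d{\left(u,S \right)} = - 2 u - 12 S = - 12 S - 2 u$)
$- 95 d{\left(-1,-1 \right)} = - 95 \left(\left(-12\right) \left(-1\right) - -2\right) = - 95 \left(12 + 2\right) = \left(-95\right) 14 = -1330$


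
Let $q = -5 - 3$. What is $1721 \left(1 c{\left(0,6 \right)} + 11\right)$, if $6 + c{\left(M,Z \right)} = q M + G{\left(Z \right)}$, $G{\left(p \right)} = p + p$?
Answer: $29257$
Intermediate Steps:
$q = -8$ ($q = -5 - 3 = -8$)
$G{\left(p \right)} = 2 p$
$c{\left(M,Z \right)} = -6 - 8 M + 2 Z$ ($c{\left(M,Z \right)} = -6 - \left(- 2 Z + 8 M\right) = -6 - 8 M + 2 Z$)
$1721 \left(1 c{\left(0,6 \right)} + 11\right) = 1721 \left(1 \left(-6 - 0 + 2 \cdot 6\right) + 11\right) = 1721 \left(1 \left(-6 + 0 + 12\right) + 11\right) = 1721 \left(1 \cdot 6 + 11\right) = 1721 \left(6 + 11\right) = 1721 \cdot 17 = 29257$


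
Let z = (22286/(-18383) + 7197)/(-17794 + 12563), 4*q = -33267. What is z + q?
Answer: -3199532842951/384645892 ≈ -8318.1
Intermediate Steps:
q = -33267/4 (q = (1/4)*(-33267) = -33267/4 ≈ -8316.8)
z = -132280165/96161473 (z = (22286*(-1/18383) + 7197)/(-5231) = (-22286/18383 + 7197)*(-1/5231) = (132280165/18383)*(-1/5231) = -132280165/96161473 ≈ -1.3756)
z + q = -132280165/96161473 - 33267/4 = -3199532842951/384645892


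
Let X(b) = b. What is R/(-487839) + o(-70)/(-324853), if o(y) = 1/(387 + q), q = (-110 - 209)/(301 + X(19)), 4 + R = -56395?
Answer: 2263075559817307/19575109384590507 ≈ 0.11561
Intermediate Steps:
R = -56399 (R = -4 - 56395 = -56399)
q = -319/320 (q = (-110 - 209)/(301 + 19) = -319/320 ≈ -0.99687)
o(y) = 320/123521 (o(y) = 1/(387 - 319/320) = 1/(123521/320) = 320/123521)
R/(-487839) + o(-70)/(-324853) = -56399/(-487839) + (320/123521)/(-324853) = -56399*(-1/487839) + (320/123521)*(-1/324853) = 56399/487839 - 320/40126167413 = 2263075559817307/19575109384590507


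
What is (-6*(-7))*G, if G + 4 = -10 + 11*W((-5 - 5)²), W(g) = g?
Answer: 45612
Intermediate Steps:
G = 1086 (G = -4 + (-10 + 11*(-5 - 5)²) = -4 + (-10 + 11*(-10)²) = -4 + (-10 + 11*100) = -4 + (-10 + 1100) = -4 + 1090 = 1086)
(-6*(-7))*G = -6*(-7)*1086 = 42*1086 = 45612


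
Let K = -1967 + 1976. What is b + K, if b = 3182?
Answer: 3191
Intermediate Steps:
K = 9
b + K = 3182 + 9 = 3191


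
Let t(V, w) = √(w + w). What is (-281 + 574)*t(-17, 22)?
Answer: 586*√11 ≈ 1943.5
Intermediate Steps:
t(V, w) = √2*√w (t(V, w) = √(2*w) = √2*√w)
(-281 + 574)*t(-17, 22) = (-281 + 574)*(√2*√22) = 293*(2*√11) = 586*√11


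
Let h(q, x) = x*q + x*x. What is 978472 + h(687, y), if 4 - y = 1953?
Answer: 3438110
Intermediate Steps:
y = -1949 (y = 4 - 1*1953 = 4 - 1953 = -1949)
h(q, x) = x**2 + q*x (h(q, x) = q*x + x**2 = x**2 + q*x)
978472 + h(687, y) = 978472 - 1949*(687 - 1949) = 978472 - 1949*(-1262) = 978472 + 2459638 = 3438110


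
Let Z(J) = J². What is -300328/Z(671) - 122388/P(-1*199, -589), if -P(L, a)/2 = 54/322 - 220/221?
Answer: -980338256695658/13260948173 ≈ -73927.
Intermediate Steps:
P(L, a) = 58906/35581 (P(L, a) = -2*(54/322 - 220/221) = -2*(54*(1/322) - 220*1/221) = -2*(27/161 - 220/221) = -2*(-29453/35581) = 58906/35581)
-300328/Z(671) - 122388/P(-1*199, -589) = -300328/(671²) - 122388/58906/35581 = -300328/450241 - 122388*35581/58906 = -300328*1/450241 - 2177343714/29453 = -300328/450241 - 2177343714/29453 = -980338256695658/13260948173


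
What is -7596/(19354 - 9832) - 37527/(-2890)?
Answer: 18632203/1528810 ≈ 12.187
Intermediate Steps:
-7596/(19354 - 9832) - 37527/(-2890) = -7596/9522 - 37527*(-1/2890) = -7596*1/9522 + 37527/2890 = -422/529 + 37527/2890 = 18632203/1528810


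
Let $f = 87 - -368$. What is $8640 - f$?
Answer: $8185$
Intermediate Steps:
$f = 455$ ($f = 87 + 368 = 455$)
$8640 - f = 8640 - 455 = 8185$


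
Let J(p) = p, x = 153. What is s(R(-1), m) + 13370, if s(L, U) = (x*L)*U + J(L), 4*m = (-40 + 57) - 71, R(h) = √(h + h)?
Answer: 13370 - 4129*I*√2/2 ≈ 13370.0 - 2919.6*I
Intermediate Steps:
R(h) = √2*√h (R(h) = √(2*h) = √2*√h)
m = -27/2 (m = ((-40 + 57) - 71)/4 = (17 - 71)/4 = (¼)*(-54) = -27/2 ≈ -13.500)
s(L, U) = L + 153*L*U (s(L, U) = (153*L)*U + L = 153*L*U + L = L + 153*L*U)
s(R(-1), m) + 13370 = (√2*√(-1))*(1 + 153*(-27/2)) + 13370 = (√2*I)*(1 - 4131/2) + 13370 = (I*√2)*(-4129/2) + 13370 = -4129*I*√2/2 + 13370 = 13370 - 4129*I*√2/2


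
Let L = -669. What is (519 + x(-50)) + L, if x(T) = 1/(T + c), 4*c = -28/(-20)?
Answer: -148970/993 ≈ -150.02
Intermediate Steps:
c = 7/20 (c = (-28/(-20))/4 = (-28*(-1/20))/4 = (¼)*(7/5) = 7/20 ≈ 0.35000)
x(T) = 1/(7/20 + T) (x(T) = 1/(T + 7/20) = 1/(7/20 + T))
(519 + x(-50)) + L = (519 + 20/(7 + 20*(-50))) - 669 = (519 + 20/(7 - 1000)) - 669 = (519 + 20/(-993)) - 669 = (519 + 20*(-1/993)) - 669 = (519 - 20/993) - 669 = 515347/993 - 669 = -148970/993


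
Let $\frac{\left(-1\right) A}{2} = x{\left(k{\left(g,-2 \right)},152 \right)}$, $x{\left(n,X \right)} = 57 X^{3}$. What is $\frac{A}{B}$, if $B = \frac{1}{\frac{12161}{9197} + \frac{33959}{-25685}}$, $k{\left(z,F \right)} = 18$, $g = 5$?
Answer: $- \frac{13756693100544}{236224945} \approx -58236.0$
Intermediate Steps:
$A = -400346112$ ($A = - 2 \cdot 57 \cdot 152^{3} = - 2 \cdot 57 \cdot 3511808 = \left(-2\right) 200173056 = -400346112$)
$B = \frac{236224945}{34362}$ ($B = \frac{1}{12161 \cdot \frac{1}{9197} + 33959 \left(- \frac{1}{25685}\right)} = \frac{1}{\frac{12161}{9197} - \frac{33959}{25685}} = \frac{1}{\frac{34362}{236224945}} = \frac{236224945}{34362} \approx 6874.6$)
$\frac{A}{B} = - \frac{400346112}{\frac{236224945}{34362}} = \left(-400346112\right) \frac{34362}{236224945} = - \frac{13756693100544}{236224945}$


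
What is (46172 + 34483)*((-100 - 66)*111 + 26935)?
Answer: 686293395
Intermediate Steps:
(46172 + 34483)*((-100 - 66)*111 + 26935) = 80655*(-166*111 + 26935) = 80655*(-18426 + 26935) = 80655*8509 = 686293395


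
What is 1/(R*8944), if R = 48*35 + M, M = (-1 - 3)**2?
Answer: 1/15169024 ≈ 6.5924e-8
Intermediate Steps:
M = 16 (M = (-4)**2 = 16)
R = 1696 (R = 48*35 + 16 = 1680 + 16 = 1696)
1/(R*8944) = 1/(1696*8944) = (1/1696)*(1/8944) = 1/15169024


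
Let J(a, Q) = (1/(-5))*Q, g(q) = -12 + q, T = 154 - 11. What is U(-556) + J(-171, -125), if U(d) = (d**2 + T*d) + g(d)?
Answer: 229085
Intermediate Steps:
T = 143
J(a, Q) = -Q/5 (J(a, Q) = (-1/5*1)*Q = -Q/5)
U(d) = -12 + d**2 + 144*d (U(d) = (d**2 + 143*d) + (-12 + d) = -12 + d**2 + 144*d)
U(-556) + J(-171, -125) = (-12 + (-556)**2 + 144*(-556)) - 1/5*(-125) = (-12 + 309136 - 80064) + 25 = 229060 + 25 = 229085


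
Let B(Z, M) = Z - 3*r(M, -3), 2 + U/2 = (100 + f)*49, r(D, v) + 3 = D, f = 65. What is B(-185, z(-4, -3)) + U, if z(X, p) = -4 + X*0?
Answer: 16002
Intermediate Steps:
r(D, v) = -3 + D
z(X, p) = -4 (z(X, p) = -4 + 0 = -4)
U = 16166 (U = -4 + 2*((100 + 65)*49) = -4 + 2*(165*49) = -4 + 2*8085 = -4 + 16170 = 16166)
B(Z, M) = 9 + Z - 3*M (B(Z, M) = Z - 3*(-3 + M) = Z + (9 - 3*M) = 9 + Z - 3*M)
B(-185, z(-4, -3)) + U = (9 - 185 - 3*(-4)) + 16166 = (9 - 185 + 12) + 16166 = -164 + 16166 = 16002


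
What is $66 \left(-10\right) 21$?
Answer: $-13860$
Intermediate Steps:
$66 \left(-10\right) 21 = \left(-660\right) 21 = -13860$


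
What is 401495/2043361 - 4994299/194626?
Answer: -10127014433069/397691177986 ≈ -25.465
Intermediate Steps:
401495/2043361 - 4994299/194626 = -10127014433069/397691177986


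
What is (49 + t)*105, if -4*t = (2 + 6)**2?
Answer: 3465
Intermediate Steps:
t = -16 (t = -(2 + 6)**2/4 = -1/4*8**2 = -1/4*64 = -16)
(49 + t)*105 = (49 - 16)*105 = 33*105 = 3465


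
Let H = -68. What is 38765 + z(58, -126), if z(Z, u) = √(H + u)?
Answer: 38765 + I*√194 ≈ 38765.0 + 13.928*I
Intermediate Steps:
z(Z, u) = √(-68 + u)
38765 + z(58, -126) = 38765 + √(-68 - 126) = 38765 + √(-194) = 38765 + I*√194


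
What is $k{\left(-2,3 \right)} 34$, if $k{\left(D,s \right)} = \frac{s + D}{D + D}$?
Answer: $- \frac{17}{2} \approx -8.5$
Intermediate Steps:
$k{\left(D,s \right)} = \frac{D + s}{2 D}$
$k{\left(-2,3 \right)} 34 = \frac{-2 + 3}{2 \left(-2\right)} 34 = \frac{1}{2} \left(- \frac{1}{2}\right) 1 \cdot 34 = \left(- \frac{1}{4}\right) 34 = - \frac{17}{2}$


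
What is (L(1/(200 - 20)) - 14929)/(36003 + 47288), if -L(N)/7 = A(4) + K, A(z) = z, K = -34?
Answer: -14719/83291 ≈ -0.17672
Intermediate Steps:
L(N) = 210 (L(N) = -7*(4 - 34) = -7*(-30) = 210)
(L(1/(200 - 20)) - 14929)/(36003 + 47288) = (210 - 14929)/(36003 + 47288) = -14719/83291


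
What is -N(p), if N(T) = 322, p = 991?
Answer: -322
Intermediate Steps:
-N(p) = -1*322 = -322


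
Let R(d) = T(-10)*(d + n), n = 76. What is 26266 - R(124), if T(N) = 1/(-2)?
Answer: 26366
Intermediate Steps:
T(N) = -½
R(d) = -38 - d/2 (R(d) = -(d + 76)/2 = -(76 + d)/2 = -38 - d/2)
26266 - R(124) = 26266 - (-38 - ½*124) = 26266 - (-38 - 62) = 26266 - 1*(-100) = 26266 + 100 = 26366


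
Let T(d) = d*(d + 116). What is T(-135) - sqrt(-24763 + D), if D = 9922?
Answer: 2565 - 3*I*sqrt(1649) ≈ 2565.0 - 121.82*I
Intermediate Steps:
T(d) = d*(116 + d)
T(-135) - sqrt(-24763 + D) = -135*(116 - 135) - sqrt(-24763 + 9922) = -135*(-19) - sqrt(-14841) = 2565 - 3*I*sqrt(1649)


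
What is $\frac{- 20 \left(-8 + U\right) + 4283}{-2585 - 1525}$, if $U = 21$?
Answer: $- \frac{1341}{1370} \approx -0.97883$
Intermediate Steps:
$\frac{- 20 \left(-8 + U\right) + 4283}{-2585 - 1525} = \frac{- 20 \left(-8 + 21\right) + 4283}{-2585 - 1525} = \frac{\left(-20\right) 13 + 4283}{-4110} = \left(-260 + 4283\right) \left(- \frac{1}{4110}\right) = 4023 \left(- \frac{1}{4110}\right) = - \frac{1341}{1370}$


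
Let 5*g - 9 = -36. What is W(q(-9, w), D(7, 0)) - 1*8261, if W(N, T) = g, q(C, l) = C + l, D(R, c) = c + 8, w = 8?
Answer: -41332/5 ≈ -8266.4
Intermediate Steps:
D(R, c) = 8 + c
g = -27/5 (g = 9/5 + (⅕)*(-36) = 9/5 - 36/5 = -27/5 ≈ -5.4000)
W(N, T) = -27/5
W(q(-9, w), D(7, 0)) - 1*8261 = -27/5 - 1*8261 = -27/5 - 8261 = -41332/5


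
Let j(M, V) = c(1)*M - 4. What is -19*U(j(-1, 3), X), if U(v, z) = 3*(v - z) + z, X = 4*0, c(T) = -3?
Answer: 57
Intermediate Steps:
j(M, V) = -4 - 3*M (j(M, V) = -3*M - 4 = -4 - 3*M)
X = 0
U(v, z) = -2*z + 3*v (U(v, z) = (-3*z + 3*v) + z = -2*z + 3*v)
-19*U(j(-1, 3), X) = -19*(-2*0 + 3*(-4 - 3*(-1))) = -19*(0 + 3*(-4 + 3)) = -19*(0 + 3*(-1)) = -19*(0 - 3) = -19*(-3) = 57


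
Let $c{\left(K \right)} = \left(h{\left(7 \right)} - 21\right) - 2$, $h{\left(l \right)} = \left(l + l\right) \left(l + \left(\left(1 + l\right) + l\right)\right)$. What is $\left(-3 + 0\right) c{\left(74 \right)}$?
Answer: $-855$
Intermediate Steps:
$h{\left(l \right)} = 2 l \left(1 + 3 l\right)$ ($h{\left(l \right)} = 2 l \left(l + \left(1 + 2 l\right)\right) = 2 l \left(1 + 3 l\right)$)
$c{\left(K \right)} = 285$ ($c{\left(K \right)} = \left(2 \cdot 7 \left(1 + 3 \cdot 7\right) - 21\right) - 2 = \left(2 \cdot 7 \left(1 + 21\right) - 21\right) - 2 = \left(2 \cdot 7 \cdot 22 - 21\right) - 2 = \left(308 - 21\right) - 2 = 287 - 2 = 285$)
$\left(-3 + 0\right) c{\left(74 \right)} = \left(-3 + 0\right) 285 = \left(-3\right) 285 = -855$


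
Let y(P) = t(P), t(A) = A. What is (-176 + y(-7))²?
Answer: 33489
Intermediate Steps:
y(P) = P
(-176 + y(-7))² = (-176 - 7)² = (-183)² = 33489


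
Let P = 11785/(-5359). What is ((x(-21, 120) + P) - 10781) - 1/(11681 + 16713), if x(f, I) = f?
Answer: -1644004172341/152163446 ≈ -10804.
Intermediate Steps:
P = -11785/5359 (P = 11785*(-1/5359) = -11785/5359 ≈ -2.1991)
((x(-21, 120) + P) - 10781) - 1/(11681 + 16713) = ((-21 - 11785/5359) - 10781) - 1/(11681 + 16713) = (-124324/5359 - 10781) - 1/28394 = -57899703/5359 - 1*1/28394 = -57899703/5359 - 1/28394 = -1644004172341/152163446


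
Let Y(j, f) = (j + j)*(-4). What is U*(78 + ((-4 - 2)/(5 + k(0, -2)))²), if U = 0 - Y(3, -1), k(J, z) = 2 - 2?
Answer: 47664/25 ≈ 1906.6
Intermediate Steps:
Y(j, f) = -8*j (Y(j, f) = (2*j)*(-4) = -8*j)
k(J, z) = 0
U = 24 (U = 0 - (-8)*3 = 0 - 1*(-24) = 0 + 24 = 24)
U*(78 + ((-4 - 2)/(5 + k(0, -2)))²) = 24*(78 + ((-4 - 2)/(5 + 0))²) = 24*(78 + (-6/5)²) = 24*(78 + 36/25) = 24*(1986/25) = 47664/25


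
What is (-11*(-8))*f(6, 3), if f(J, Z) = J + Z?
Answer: 792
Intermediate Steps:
(-11*(-8))*f(6, 3) = (-11*(-8))*(6 + 3) = 88*9 = 792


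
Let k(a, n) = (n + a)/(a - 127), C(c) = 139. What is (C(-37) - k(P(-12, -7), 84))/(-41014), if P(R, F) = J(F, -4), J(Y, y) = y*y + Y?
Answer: -16495/4839652 ≈ -0.0034083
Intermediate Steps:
J(Y, y) = Y + y² (J(Y, y) = y² + Y = Y + y²)
P(R, F) = 16 + F (P(R, F) = F + (-4)² = F + 16 = 16 + F)
k(a, n) = (a + n)/(-127 + a)
(C(-37) - k(P(-12, -7), 84))/(-41014) = (139 - ((16 - 7) + 84)/(-127 + (16 - 7)))/(-41014) = (139 - (9 + 84)/(-127 + 9))*(-1/41014) = (139 - 93/(-118))*(-1/41014) = (139 - (-1)*93/118)*(-1/41014) = (139 - 1*(-93/118))*(-1/41014) = (139 + 93/118)*(-1/41014) = (16495/118)*(-1/41014) = -16495/4839652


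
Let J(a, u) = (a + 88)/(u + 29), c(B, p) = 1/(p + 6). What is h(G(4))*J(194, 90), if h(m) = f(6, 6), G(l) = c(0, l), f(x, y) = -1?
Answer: -282/119 ≈ -2.3697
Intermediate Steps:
c(B, p) = 1/(6 + p)
J(a, u) = (88 + a)/(29 + u)
G(l) = 1/(6 + l)
h(m) = -1
h(G(4))*J(194, 90) = -(88 + 194)/(29 + 90) = -282/119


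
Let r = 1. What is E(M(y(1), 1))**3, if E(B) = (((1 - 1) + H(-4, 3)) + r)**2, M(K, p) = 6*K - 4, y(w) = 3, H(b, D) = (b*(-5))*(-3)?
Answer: 42180533641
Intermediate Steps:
H(b, D) = 15*b (H(b, D) = -5*b*(-3) = 15*b)
M(K, p) = -4 + 6*K
E(B) = 3481 (E(B) = (((1 - 1) + 15*(-4)) + 1)**2 = ((0 - 60) + 1)**2 = (-60 + 1)**2 = (-59)**2 = 3481)
E(M(y(1), 1))**3 = 3481**3 = 42180533641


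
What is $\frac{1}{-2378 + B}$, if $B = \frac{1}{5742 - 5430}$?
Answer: $- \frac{312}{741935} \approx -0.00042052$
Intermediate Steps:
$B = \frac{1}{312} \approx 0.0032051$
$\frac{1}{-2378 + B} = \frac{1}{-2378 + \frac{1}{312}} = \frac{1}{- \frac{741935}{312}} = - \frac{312}{741935}$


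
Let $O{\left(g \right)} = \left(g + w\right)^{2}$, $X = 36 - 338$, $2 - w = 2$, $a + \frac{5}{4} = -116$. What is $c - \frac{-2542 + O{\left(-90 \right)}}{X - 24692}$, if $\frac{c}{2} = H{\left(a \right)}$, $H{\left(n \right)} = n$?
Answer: $- \frac{5855535}{24994} \approx -234.28$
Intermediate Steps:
$a = - \frac{469}{4}$ ($a = - \frac{5}{4} - 116 = - \frac{469}{4} \approx -117.25$)
$w = 0$ ($w = 2 - 2 = 0$)
$X = -302$ ($X = 36 - 338 = -302$)
$c = - \frac{469}{2}$ ($c = 2 \left(- \frac{469}{4}\right) = - \frac{469}{2} \approx -234.5$)
$O{\left(g \right)} = g^{2}$ ($O{\left(g \right)} = \left(g + 0\right)^{2} = g^{2}$)
$c - \frac{-2542 + O{\left(-90 \right)}}{X - 24692} = - \frac{469}{2} - \frac{-2542 + \left(-90\right)^{2}}{-302 - 24692} = - \frac{469}{2} - \frac{-2542 + 8100}{-24994} = - \frac{469}{2} - 5558 \left(- \frac{1}{24994}\right) = - \frac{469}{2} - - \frac{2779}{12497} = - \frac{469}{2} + \frac{2779}{12497} = - \frac{5855535}{24994}$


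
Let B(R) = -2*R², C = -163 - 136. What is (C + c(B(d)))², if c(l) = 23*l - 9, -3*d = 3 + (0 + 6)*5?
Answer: 34503876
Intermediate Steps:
d = -11 (d = -(3 + (0 + 6)*5)/3 = -(3 + 6*5)/3 = -(3 + 30)/3 = -⅓*33 = -11)
C = -299
c(l) = -9 + 23*l
(C + c(B(d)))² = (-299 + (-9 + 23*(-2*(-11)²)))² = (-299 + (-9 + 23*(-2*121)))² = (-299 + (-9 + 23*(-242)))² = (-299 + (-9 - 5566))² = (-299 - 5575)² = (-5874)² = 34503876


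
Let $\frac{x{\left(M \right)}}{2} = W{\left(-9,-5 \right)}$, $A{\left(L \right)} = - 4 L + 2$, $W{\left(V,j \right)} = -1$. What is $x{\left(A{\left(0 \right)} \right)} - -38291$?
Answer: $38289$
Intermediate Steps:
$A{\left(L \right)} = 2 - 4 L$
$x{\left(M \right)} = -2$ ($x{\left(M \right)} = 2 \left(-1\right) = -2$)
$x{\left(A{\left(0 \right)} \right)} - -38291 = -2 - -38291 = -2 + 38291 = 38289$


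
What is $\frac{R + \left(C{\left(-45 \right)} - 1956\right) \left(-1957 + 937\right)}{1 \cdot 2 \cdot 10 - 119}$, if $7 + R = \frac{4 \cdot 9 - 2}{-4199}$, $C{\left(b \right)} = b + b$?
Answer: $- \frac{171822503}{8151} \approx -21080.0$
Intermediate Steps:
$C{\left(b \right)} = 2 b$
$R = - \frac{1731}{247}$ ($R = -7 + \frac{4 \cdot 9 - 2}{-4199} = -7 + \left(36 - 2\right) \left(- \frac{1}{4199}\right) = -7 + 34 \left(- \frac{1}{4199}\right) = -7 - \frac{2}{247} = - \frac{1731}{247} \approx -7.0081$)
$\frac{R + \left(C{\left(-45 \right)} - 1956\right) \left(-1957 + 937\right)}{1 \cdot 2 \cdot 10 - 119} = \frac{- \frac{1731}{247} + \left(2 \left(-45\right) - 1956\right) \left(-1957 + 937\right)}{1 \cdot 2 \cdot 10 - 119} = \frac{- \frac{1731}{247} + \left(-90 - 1956\right) \left(-1020\right)}{2 \cdot 10 - 119} = \frac{- \frac{1731}{247} - -2086920}{20 - 119} = \frac{- \frac{1731}{247} + 2086920}{-99} = \frac{515467509}{247} \left(- \frac{1}{99}\right) = - \frac{171822503}{8151}$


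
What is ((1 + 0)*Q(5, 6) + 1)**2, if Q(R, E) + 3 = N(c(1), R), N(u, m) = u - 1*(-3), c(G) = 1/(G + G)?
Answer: 9/4 ≈ 2.2500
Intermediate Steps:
c(G) = 1/(2*G)
N(u, m) = 3 + u (N(u, m) = u + 3 = 3 + u)
Q(R, E) = 1/2 (Q(R, E) = -3 + (3 + (1/2)/1) = -3 + (3 + (1/2)*1) = -3 + (3 + 1/2) = -3 + 7/2 = 1/2)
((1 + 0)*Q(5, 6) + 1)**2 = ((1 + 0)*(1/2) + 1)**2 = (1*(1/2) + 1)**2 = (1/2 + 1)**2 = (3/2)**2 = 9/4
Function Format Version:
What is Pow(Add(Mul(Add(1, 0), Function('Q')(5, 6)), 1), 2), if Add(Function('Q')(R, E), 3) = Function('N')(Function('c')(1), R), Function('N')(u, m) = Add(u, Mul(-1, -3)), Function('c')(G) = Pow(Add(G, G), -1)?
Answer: Rational(9, 4) ≈ 2.2500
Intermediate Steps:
Function('c')(G) = Mul(Rational(1, 2), Pow(G, -1)) (Function('c')(G) = Pow(Mul(2, G), -1) = Mul(Rational(1, 2), Pow(G, -1)))
Function('N')(u, m) = Add(3, u) (Function('N')(u, m) = Add(u, 3) = Add(3, u))
Function('Q')(R, E) = Rational(1, 2) (Function('Q')(R, E) = Add(-3, Add(3, Mul(Rational(1, 2), Pow(1, -1)))) = Add(-3, Add(3, Mul(Rational(1, 2), 1))) = Add(-3, Add(3, Rational(1, 2))) = Add(-3, Rational(7, 2)) = Rational(1, 2))
Pow(Add(Mul(Add(1, 0), Function('Q')(5, 6)), 1), 2) = Pow(Add(Mul(Add(1, 0), Rational(1, 2)), 1), 2) = Pow(Add(Mul(1, Rational(1, 2)), 1), 2) = Pow(Add(Rational(1, 2), 1), 2) = Pow(Rational(3, 2), 2) = Rational(9, 4)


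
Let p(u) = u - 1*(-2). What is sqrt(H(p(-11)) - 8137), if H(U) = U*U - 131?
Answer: I*sqrt(8187) ≈ 90.482*I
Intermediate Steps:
p(u) = 2 + u (p(u) = u + 2 = 2 + u)
H(U) = -131 + U**2 (H(U) = U**2 - 131 = -131 + U**2)
sqrt(H(p(-11)) - 8137) = sqrt((-131 + (2 - 11)**2) - 8137) = sqrt((-131 + (-9)**2) - 8137) = sqrt((-131 + 81) - 8137) = sqrt(-50 - 8137) = sqrt(-8187) = I*sqrt(8187)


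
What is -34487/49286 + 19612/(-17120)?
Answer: -194626809/105472040 ≈ -1.8453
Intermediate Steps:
-34487/49286 + 19612/(-17120) = -34487*1/49286 + 19612*(-1/17120) = -34487/49286 - 4903/4280 = -194626809/105472040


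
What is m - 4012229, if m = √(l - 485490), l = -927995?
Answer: -4012229 + I*√1413485 ≈ -4.0122e+6 + 1188.9*I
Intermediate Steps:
m = I*√1413485 (m = √(-927995 - 485490) = √(-1413485) = I*√1413485 ≈ 1188.9*I)
m - 4012229 = I*√1413485 - 4012229 = -4012229 + I*√1413485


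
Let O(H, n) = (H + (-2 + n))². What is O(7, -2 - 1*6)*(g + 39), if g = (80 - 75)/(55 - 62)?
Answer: 2412/7 ≈ 344.57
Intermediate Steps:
g = -5/7 (g = 5/(-7) = 5*(-⅐) = -5/7 ≈ -0.71429)
O(H, n) = (-2 + H + n)²
O(7, -2 - 1*6)*(g + 39) = (-2 + 7 + (-2 - 1*6))²*(-5/7 + 39) = (-2 + 7 + (-2 - 6))²*(268/7) = (-2 + 7 - 8)²*(268/7) = (-3)²*(268/7) = 9*(268/7) = 2412/7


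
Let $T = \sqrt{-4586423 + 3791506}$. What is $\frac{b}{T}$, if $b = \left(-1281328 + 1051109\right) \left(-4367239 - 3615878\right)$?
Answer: $- \frac{1837865212623 i \sqrt{794917}}{794917} \approx - 2.0614 \cdot 10^{9} i$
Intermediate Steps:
$b = 1837865212623$ ($b = \left(-230219\right) \left(-7983117\right) = 1837865212623$)
$T = i \sqrt{794917}$ ($T = \sqrt{-794917} = i \sqrt{794917} \approx 891.58 i$)
$\frac{b}{T} = \frac{1837865212623}{i \sqrt{794917}} = 1837865212623 \left(- \frac{i \sqrt{794917}}{794917}\right) = - \frac{1837865212623 i \sqrt{794917}}{794917}$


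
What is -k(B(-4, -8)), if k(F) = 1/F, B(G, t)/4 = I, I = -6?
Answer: 1/24 ≈ 0.041667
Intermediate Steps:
B(G, t) = -24 (B(G, t) = 4*(-6) = -24)
-k(B(-4, -8)) = -1/(-24) = -1*(-1/24) = 1/24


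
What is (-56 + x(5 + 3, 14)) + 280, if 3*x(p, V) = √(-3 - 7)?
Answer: 224 + I*√10/3 ≈ 224.0 + 1.0541*I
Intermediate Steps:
x(p, V) = I*√10/3 (x(p, V) = √(-3 - 7)/3 = √(-10)/3 = (I*√10)/3 = I*√10/3)
(-56 + x(5 + 3, 14)) + 280 = (-56 + I*√10/3) + 280 = 224 + I*√10/3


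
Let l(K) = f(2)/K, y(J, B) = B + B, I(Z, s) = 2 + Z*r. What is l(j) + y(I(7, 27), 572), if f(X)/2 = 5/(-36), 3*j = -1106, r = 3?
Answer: 7591589/6636 ≈ 1144.0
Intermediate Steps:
I(Z, s) = 2 + 3*Z (I(Z, s) = 2 + Z*3 = 2 + 3*Z)
j = -1106/3 (j = (1/3)*(-1106) = -1106/3 ≈ -368.67)
f(X) = -5/18 (f(X) = 2*(5/(-36)) = 2*(5*(-1/36)) = 2*(-5/36) = -5/18)
y(J, B) = 2*B
l(K) = -5/(18*K)
l(j) + y(I(7, 27), 572) = -5/(18*(-1106/3)) + 2*572 = -5/18*(-3/1106) + 1144 = 5/6636 + 1144 = 7591589/6636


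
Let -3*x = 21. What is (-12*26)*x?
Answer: 2184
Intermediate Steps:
x = -7 (x = -1/3*21 = -7)
(-12*26)*x = -12*26*(-7) = -312*(-7) = 2184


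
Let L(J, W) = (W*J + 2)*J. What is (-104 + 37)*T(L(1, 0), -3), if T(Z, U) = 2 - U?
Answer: -335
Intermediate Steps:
L(J, W) = J*(2 + J*W) (L(J, W) = (J*W + 2)*J = (2 + J*W)*J = J*(2 + J*W))
(-104 + 37)*T(L(1, 0), -3) = (-104 + 37)*(2 - 1*(-3)) = -67*(2 + 3) = -67*5 = -335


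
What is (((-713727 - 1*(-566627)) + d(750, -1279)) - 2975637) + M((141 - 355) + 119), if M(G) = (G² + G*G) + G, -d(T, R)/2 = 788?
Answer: -3106358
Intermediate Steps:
d(T, R) = -1576 (d(T, R) = -2*788 = -1576)
M(G) = G + 2*G² (M(G) = (G² + G²) + G = 2*G² + G = G + 2*G²)
(((-713727 - 1*(-566627)) + d(750, -1279)) - 2975637) + M((141 - 355) + 119) = (((-713727 - 1*(-566627)) - 1576) - 2975637) + ((141 - 355) + 119)*(1 + 2*((141 - 355) + 119)) = (((-713727 + 566627) - 1576) - 2975637) + (-214 + 119)*(1 + 2*(-214 + 119)) = ((-147100 - 1576) - 2975637) - 95*(1 + 2*(-95)) = (-148676 - 2975637) - 95*(1 - 190) = -3124313 - 95*(-189) = -3124313 + 17955 = -3106358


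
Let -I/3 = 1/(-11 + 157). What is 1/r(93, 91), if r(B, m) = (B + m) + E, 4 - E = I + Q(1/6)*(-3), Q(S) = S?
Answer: 73/13762 ≈ 0.0053045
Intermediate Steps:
I = -3/146 (I = -3/(-11 + 157) = -3/146 ≈ -0.020548)
E = 330/73 (E = 4 - (-3/146 + (1/6)*(-3)) = 4 - (-3/146 + (1*(⅙))*(-3)) = 4 - (-3/146 + (⅙)*(-3)) = 4 - (-3/146 - ½) = 4 - 1*(-38/73) = 4 + 38/73 = 330/73 ≈ 4.5205)
r(B, m) = 330/73 + B + m (r(B, m) = (B + m) + 330/73 = 330/73 + B + m)
1/r(93, 91) = 1/(330/73 + 93 + 91) = 1/(13762/73) = 73/13762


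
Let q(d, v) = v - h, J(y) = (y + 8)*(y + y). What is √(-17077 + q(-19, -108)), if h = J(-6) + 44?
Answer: I*√17205 ≈ 131.17*I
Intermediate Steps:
J(y) = 2*y*(8 + y) (J(y) = (8 + y)*(2*y) = 2*y*(8 + y))
h = 20 (h = 2*(-6)*(8 - 6) + 44 = 2*(-6)*2 + 44 = -24 + 44 = 20)
q(d, v) = -20 + v (q(d, v) = v - 1*20 = v - 20 = -20 + v)
√(-17077 + q(-19, -108)) = √(-17077 + (-20 - 108)) = √(-17077 - 128) = √(-17205) = I*√17205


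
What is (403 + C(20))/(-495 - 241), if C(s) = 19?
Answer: -211/368 ≈ -0.57337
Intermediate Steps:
(403 + C(20))/(-495 - 241) = (403 + 19)/(-495 - 241) = 422/(-736) = 422*(-1/736) = -211/368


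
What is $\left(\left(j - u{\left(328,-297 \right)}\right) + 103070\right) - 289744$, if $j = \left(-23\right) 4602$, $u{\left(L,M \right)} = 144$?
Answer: $-292664$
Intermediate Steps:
$j = -105846$
$\left(\left(j - u{\left(328,-297 \right)}\right) + 103070\right) - 289744 = \left(\left(-105846 - 144\right) + 103070\right) - 289744 = \left(-105990 + 103070\right) - 289744 = -2920 - 289744 = -292664$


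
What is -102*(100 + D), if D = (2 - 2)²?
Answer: -10200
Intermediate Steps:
D = 0 (D = 0² = 0)
-102*(100 + D) = -102*(100 + 0) = -102*100 = -10200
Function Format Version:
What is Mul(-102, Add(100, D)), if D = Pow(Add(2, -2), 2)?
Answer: -10200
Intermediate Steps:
D = 0 (D = Pow(0, 2) = 0)
Mul(-102, Add(100, D)) = Mul(-102, Add(100, 0)) = Mul(-102, 100) = -10200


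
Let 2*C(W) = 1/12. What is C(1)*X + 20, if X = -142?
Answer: 169/12 ≈ 14.083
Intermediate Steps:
C(W) = 1/24 (C(W) = (1/2)/12 = (1/2)*(1/12) = 1/24)
C(1)*X + 20 = (1/24)*(-142) + 20 = -71/12 + 20 = 169/12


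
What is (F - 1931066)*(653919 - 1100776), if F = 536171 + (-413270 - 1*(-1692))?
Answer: 807235105361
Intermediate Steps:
F = 124593 (F = 536171 + (-413270 + 1692) = 536171 - 411578 = 124593)
(F - 1931066)*(653919 - 1100776) = (124593 - 1931066)*(653919 - 1100776) = -1806473*(-446857) = 807235105361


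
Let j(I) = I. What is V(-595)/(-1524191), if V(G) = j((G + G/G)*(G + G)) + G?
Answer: -706265/1524191 ≈ -0.46337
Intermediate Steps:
V(G) = G + 2*G*(1 + G) (V(G) = (G + G/G)*(G + G) + G = (G + 1)*(2*G) + G = (1 + G)*(2*G) + G = 2*G*(1 + G) + G = G + 2*G*(1 + G))
V(-595)/(-1524191) = -595*(3 + 2*(-595))/(-1524191) = -595*(3 - 1190)*(-1/1524191) = -595*(-1187)*(-1/1524191) = 706265*(-1/1524191) = -706265/1524191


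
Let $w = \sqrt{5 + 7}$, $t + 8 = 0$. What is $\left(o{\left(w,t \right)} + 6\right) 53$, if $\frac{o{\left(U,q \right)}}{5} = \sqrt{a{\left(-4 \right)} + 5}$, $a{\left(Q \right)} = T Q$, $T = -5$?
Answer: $1643$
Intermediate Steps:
$t = -8$ ($t = -8 + 0 = -8$)
$w = 2 \sqrt{3}$ ($w = \sqrt{12} = 2 \sqrt{3} \approx 3.4641$)
$a{\left(Q \right)} = - 5 Q$
$o{\left(U,q \right)} = 25$ ($o{\left(U,q \right)} = 5 \sqrt{\left(-5\right) \left(-4\right) + 5} = 5 \sqrt{20 + 5} = 5 \sqrt{25} = 5 \cdot 5 = 25$)
$\left(o{\left(w,t \right)} + 6\right) 53 = \left(25 + 6\right) 53 = 31 \cdot 53 = 1643$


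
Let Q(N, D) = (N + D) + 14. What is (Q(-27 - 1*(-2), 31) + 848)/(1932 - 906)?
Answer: 434/513 ≈ 0.84600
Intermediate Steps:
Q(N, D) = 14 + D + N (Q(N, D) = (D + N) + 14 = 14 + D + N)
(Q(-27 - 1*(-2), 31) + 848)/(1932 - 906) = ((14 + 31 + (-27 - 1*(-2))) + 848)/(1932 - 906) = ((14 + 31 + (-27 + 2)) + 848)/1026 = ((14 + 31 - 25) + 848)*(1/1026) = (20 + 848)*(1/1026) = 868*(1/1026) = 434/513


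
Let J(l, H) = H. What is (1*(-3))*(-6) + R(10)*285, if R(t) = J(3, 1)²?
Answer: 303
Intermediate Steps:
R(t) = 1 (R(t) = 1² = 1)
(1*(-3))*(-6) + R(10)*285 = (1*(-3))*(-6) + 1*285 = -3*(-6) + 285 = 18 + 285 = 303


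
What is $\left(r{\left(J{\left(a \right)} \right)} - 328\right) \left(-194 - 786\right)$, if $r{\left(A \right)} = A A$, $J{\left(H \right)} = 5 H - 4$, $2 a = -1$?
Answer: $280035$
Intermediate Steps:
$a = - \frac{1}{2}$ ($a = \frac{1}{2} \left(-1\right) = - \frac{1}{2} \approx -0.5$)
$J{\left(H \right)} = -4 + 5 H$
$r{\left(A \right)} = A^{2}$
$\left(r{\left(J{\left(a \right)} \right)} - 328\right) \left(-194 - 786\right) = \left(\left(-4 + 5 \left(- \frac{1}{2}\right)\right)^{2} - 328\right) \left(-194 - 786\right) = \left(\left(-4 - \frac{5}{2}\right)^{2} - 328\right) \left(-194 - 786\right) = \left(\left(- \frac{13}{2}\right)^{2} - 328\right) \left(-980\right) = \left(\frac{169}{4} - 328\right) \left(-980\right) = \left(- \frac{1143}{4}\right) \left(-980\right) = 280035$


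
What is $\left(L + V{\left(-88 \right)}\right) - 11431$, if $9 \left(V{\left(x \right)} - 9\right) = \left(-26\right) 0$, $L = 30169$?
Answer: $18747$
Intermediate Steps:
$V{\left(x \right)} = 9$ ($V{\left(x \right)} = 9 + \frac{\left(-26\right) 0}{9} = 9 + \frac{1}{9} \cdot 0 = 9 + 0 = 9$)
$\left(L + V{\left(-88 \right)}\right) - 11431 = \left(30169 + 9\right) - 11431 = 30178 - 11431 = 18747$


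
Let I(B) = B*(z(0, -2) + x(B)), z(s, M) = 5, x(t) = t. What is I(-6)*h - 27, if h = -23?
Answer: -165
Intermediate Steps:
I(B) = B*(5 + B)
I(-6)*h - 27 = -6*(5 - 6)*(-23) - 27 = -6*(-1)*(-23) - 27 = 6*(-23) - 27 = -138 - 27 = -165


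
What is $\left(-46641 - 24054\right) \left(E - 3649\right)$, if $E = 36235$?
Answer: $-2303667270$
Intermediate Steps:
$\left(-46641 - 24054\right) \left(E - 3649\right) = \left(-46641 - 24054\right) \left(36235 - 3649\right) = \left(-70695\right) 32586 = -2303667270$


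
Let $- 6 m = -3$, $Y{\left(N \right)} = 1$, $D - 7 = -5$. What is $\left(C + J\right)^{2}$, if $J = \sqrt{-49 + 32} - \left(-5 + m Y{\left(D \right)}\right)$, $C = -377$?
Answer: $\frac{554957}{4} - 745 i \sqrt{17} \approx 1.3874 \cdot 10^{5} - 3071.7 i$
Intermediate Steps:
$D = 2$ ($D = 7 - 5 = 2$)
$m = \frac{1}{2}$ ($m = \left(- \frac{1}{6}\right) \left(-3\right) = \frac{1}{2} \approx 0.5$)
$J = \frac{9}{2} + i \sqrt{17}$ ($J = \sqrt{-49 + 32} - \left(-5 + \frac{1}{2} \cdot 1\right) = \sqrt{-17} - \left(-5 + \frac{1}{2}\right) = i \sqrt{17} - - \frac{9}{2} = i \sqrt{17} + \frac{9}{2} = \frac{9}{2} + i \sqrt{17} \approx 4.5 + 4.1231 i$)
$\left(C + J\right)^{2} = \left(-377 + \left(\frac{9}{2} + i \sqrt{17}\right)\right)^{2} = \left(- \frac{745}{2} + i \sqrt{17}\right)^{2}$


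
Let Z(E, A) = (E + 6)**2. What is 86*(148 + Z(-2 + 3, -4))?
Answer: 16942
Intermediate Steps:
Z(E, A) = (6 + E)**2
86*(148 + Z(-2 + 3, -4)) = 86*(148 + (6 + (-2 + 3))**2) = 86*(148 + (6 + 1)**2) = 86*(148 + 7**2) = 86*(148 + 49) = 86*197 = 16942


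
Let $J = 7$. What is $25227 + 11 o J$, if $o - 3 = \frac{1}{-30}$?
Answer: $\frac{763663}{30} \approx 25455.0$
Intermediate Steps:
$o = \frac{89}{30}$ ($o = 3 + \frac{1}{-30} = 3 - \frac{1}{30} = \frac{89}{30} \approx 2.9667$)
$25227 + 11 o J = 25227 + 11 \cdot \frac{89}{30} \cdot 7 = 25227 + \frac{979}{30} \cdot 7 = 25227 + \frac{6853}{30} = \frac{763663}{30}$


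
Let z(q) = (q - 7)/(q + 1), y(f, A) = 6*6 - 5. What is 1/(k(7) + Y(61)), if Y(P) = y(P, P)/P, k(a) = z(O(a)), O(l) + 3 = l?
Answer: -305/28 ≈ -10.893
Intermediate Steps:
y(f, A) = 31 (y(f, A) = 36 - 5 = 31)
O(l) = -3 + l
z(q) = (-7 + q)/(1 + q)
k(a) = (-10 + a)/(-2 + a) (k(a) = (-7 + (-3 + a))/(1 + (-3 + a)) = (-10 + a)/(-2 + a))
Y(P) = 31/P
1/(k(7) + Y(61)) = 1/((-10 + 7)/(-2 + 7) + 31/61) = 1/(-3/5 + 31*(1/61)) = 1/((⅕)*(-3) + 31/61) = 1/(-⅗ + 31/61) = 1/(-28/305) = -305/28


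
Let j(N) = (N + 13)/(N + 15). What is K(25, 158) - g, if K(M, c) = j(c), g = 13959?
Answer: -2414736/173 ≈ -13958.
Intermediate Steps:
j(N) = (13 + N)/(15 + N)
K(M, c) = (13 + c)/(15 + c)
K(25, 158) - g = (13 + 158)/(15 + 158) - 1*13959 = 171/173 - 13959 = -2414736/173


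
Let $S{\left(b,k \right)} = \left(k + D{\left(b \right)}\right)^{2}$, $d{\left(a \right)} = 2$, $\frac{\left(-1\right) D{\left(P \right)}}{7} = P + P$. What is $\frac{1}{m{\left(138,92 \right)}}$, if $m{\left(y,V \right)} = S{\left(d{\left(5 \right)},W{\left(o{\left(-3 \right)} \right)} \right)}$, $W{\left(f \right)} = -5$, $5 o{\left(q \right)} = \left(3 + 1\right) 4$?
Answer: $\frac{1}{1089} \approx 0.00091827$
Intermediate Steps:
$o{\left(q \right)} = \frac{16}{5}$ ($o{\left(q \right)} = \frac{\left(3 + 1\right) 4}{5} = \frac{4 \cdot 4}{5} = \frac{1}{5} \cdot 16 = \frac{16}{5}$)
$D{\left(P \right)} = - 14 P$ ($D{\left(P \right)} = - 7 \left(P + P\right) = - 7 \cdot 2 P = - 14 P$)
$S{\left(b,k \right)} = \left(k - 14 b\right)^{2}$
$m{\left(y,V \right)} = 1089$ ($m{\left(y,V \right)} = \left(\left(-1\right) \left(-5\right) + 14 \cdot 2\right)^{2} = \left(5 + 28\right)^{2} = 33^{2} = 1089$)
$\frac{1}{m{\left(138,92 \right)}} = \frac{1}{1089}$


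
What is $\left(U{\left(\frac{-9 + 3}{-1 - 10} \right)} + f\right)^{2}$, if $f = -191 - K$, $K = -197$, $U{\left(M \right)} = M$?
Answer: $\frac{5184}{121} \approx 42.843$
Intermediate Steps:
$f = 6$ ($f = -191 - -197 = -191 + 197 = 6$)
$\left(U{\left(\frac{-9 + 3}{-1 - 10} \right)} + f\right)^{2} = \left(\frac{-9 + 3}{-1 - 10} + 6\right)^{2} = \left(- \frac{6}{-11} + 6\right)^{2} = \left(\left(-6\right) \left(- \frac{1}{11}\right) + 6\right)^{2} = \left(\frac{6}{11} + 6\right)^{2} = \left(\frac{72}{11}\right)^{2} = \frac{5184}{121}$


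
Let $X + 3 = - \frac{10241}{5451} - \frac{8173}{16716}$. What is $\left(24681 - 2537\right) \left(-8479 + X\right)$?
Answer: $- \frac{1426602075954592}{7593243} \approx -1.8788 \cdot 10^{8}$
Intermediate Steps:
$X = - \frac{163032109}{30372972}$ ($X = -3 - \left(\frac{8173}{16716} + \frac{10241}{5451}\right) = -3 - \frac{71913193}{30372972} = - \frac{163032109}{30372972} \approx -5.3677$)
$\left(24681 - 2537\right) \left(-8479 + X\right) = \left(24681 - 2537\right) \left(-8479 - \frac{163032109}{30372972}\right) = \left(24681 + \left(-8775 + 6238\right)\right) \left(- \frac{257695461697}{30372972}\right) = \left(24681 - 2537\right) \left(- \frac{257695461697}{30372972}\right) = 22144 \left(- \frac{257695461697}{30372972}\right) = - \frac{1426602075954592}{7593243}$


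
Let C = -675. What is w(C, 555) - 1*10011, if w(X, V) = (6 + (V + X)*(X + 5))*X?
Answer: -54284061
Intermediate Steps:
w(X, V) = X*(6 + (5 + X)*(V + X)) (w(X, V) = (6 + (V + X)*(5 + X))*X = (6 + (5 + X)*(V + X))*X = X*(6 + (5 + X)*(V + X)))
w(C, 555) - 1*10011 = -675*(6 + (-675)² + 5*555 + 5*(-675) + 555*(-675)) - 1*10011 = -675*(6 + 455625 + 2775 - 3375 - 374625) - 10011 = -675*80406 - 10011 = -54274050 - 10011 = -54284061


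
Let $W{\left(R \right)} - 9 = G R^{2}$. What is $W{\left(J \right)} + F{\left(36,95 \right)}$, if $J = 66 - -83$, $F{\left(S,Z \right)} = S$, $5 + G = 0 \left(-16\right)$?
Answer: $-110960$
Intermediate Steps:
$G = -5$ ($G = -5 + 0 \left(-16\right) = -5 + 0 = -5$)
$J = 149$ ($J = 66 + 83 = 149$)
$W{\left(R \right)} = 9 - 5 R^{2}$
$W{\left(J \right)} + F{\left(36,95 \right)} = \left(9 - 5 \cdot 149^{2}\right) + 36 = \left(9 - 111005\right) + 36 = -110996 + 36 = -110960$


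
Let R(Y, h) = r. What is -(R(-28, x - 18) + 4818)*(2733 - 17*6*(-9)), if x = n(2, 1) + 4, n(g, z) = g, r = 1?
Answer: -17594169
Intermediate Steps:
x = 6 (x = 2 + 4 = 6)
R(Y, h) = 1
-(R(-28, x - 18) + 4818)*(2733 - 17*6*(-9)) = -(1 + 4818)*(2733 - 17*6*(-9)) = -4819*(2733 - 102*(-9)) = -4819*(2733 + 918) = -4819*3651 = -1*17594169 = -17594169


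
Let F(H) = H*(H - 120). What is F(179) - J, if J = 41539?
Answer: -30978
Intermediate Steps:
F(H) = H*(-120 + H)
F(179) - J = 179*(-120 + 179) - 1*41539 = 179*59 - 41539 = 10561 - 41539 = -30978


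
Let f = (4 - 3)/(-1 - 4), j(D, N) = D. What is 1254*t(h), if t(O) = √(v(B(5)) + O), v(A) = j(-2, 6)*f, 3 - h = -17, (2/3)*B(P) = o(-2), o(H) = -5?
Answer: 1254*√510/5 ≈ 5663.9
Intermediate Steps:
B(P) = -15/2 (B(P) = (3/2)*(-5) = -15/2)
h = 20 (h = 3 - 1*(-17) = 3 + 17 = 20)
f = -⅕ (f = 1/(-5) = 1*(-⅕) = -⅕ ≈ -0.20000)
v(A) = ⅖ (v(A) = -2*(-⅕) = ⅖)
t(O) = √(⅖ + O)
1254*t(h) = 1254*(√(10 + 25*20)/5) = 1254*(√(10 + 500)/5) = 1254*(√510/5) = 1254*√510/5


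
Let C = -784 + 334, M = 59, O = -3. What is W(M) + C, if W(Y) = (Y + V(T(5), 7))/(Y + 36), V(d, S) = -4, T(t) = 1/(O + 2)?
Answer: -8539/19 ≈ -449.42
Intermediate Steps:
T(t) = -1 (T(t) = 1/(-3 + 2) = 1/(-1) = -1)
W(Y) = (-4 + Y)/(36 + Y) (W(Y) = (Y - 4)/(Y + 36) = (-4 + Y)/(36 + Y))
C = -450
W(M) + C = (-4 + 59)/(36 + 59) - 450 = 55/95 - 450 = (1/95)*55 - 450 = 11/19 - 450 = -8539/19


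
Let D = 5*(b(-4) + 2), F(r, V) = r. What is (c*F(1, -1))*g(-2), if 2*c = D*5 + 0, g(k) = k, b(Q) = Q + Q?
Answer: 150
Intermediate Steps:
b(Q) = 2*Q
D = -30 (D = 5*(2*(-4) + 2) = 5*(-8 + 2) = 5*(-6) = -30)
c = -75 (c = (-30*5 + 0)/2 = (-150 + 0)/2 = (½)*(-150) = -75)
(c*F(1, -1))*g(-2) = -75*1*(-2) = -75*(-2) = 150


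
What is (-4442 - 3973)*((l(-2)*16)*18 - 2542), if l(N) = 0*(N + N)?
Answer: 21390930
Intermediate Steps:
l(N) = 0 (l(N) = 0*(2*N) = 0)
(-4442 - 3973)*((l(-2)*16)*18 - 2542) = (-4442 - 3973)*((0*16)*18 - 2542) = -8415*(0*18 - 2542) = -8415*(0 - 2542) = -8415*(-2542) = 21390930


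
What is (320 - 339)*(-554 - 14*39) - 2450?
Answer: 18450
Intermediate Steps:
(320 - 339)*(-554 - 14*39) - 2450 = -19*(-554 - 546) - 2450 = -19*(-1100) - 2450 = 20900 - 2450 = 18450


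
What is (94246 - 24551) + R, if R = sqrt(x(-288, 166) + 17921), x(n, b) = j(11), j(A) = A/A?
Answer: 69695 + sqrt(17922) ≈ 69829.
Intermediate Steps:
j(A) = 1
x(n, b) = 1
R = sqrt(17922) (R = sqrt(1 + 17921) = sqrt(17922) ≈ 133.87)
(94246 - 24551) + R = (94246 - 24551) + sqrt(17922) = 69695 + sqrt(17922)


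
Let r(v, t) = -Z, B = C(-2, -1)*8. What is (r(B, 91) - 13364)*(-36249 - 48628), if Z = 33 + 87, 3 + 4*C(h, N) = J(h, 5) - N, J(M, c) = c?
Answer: 1144481468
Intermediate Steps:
C(h, N) = ½ - N/4 (C(h, N) = -¾ + (5 - N)/4 = -¾ + (5/4 - N/4) = ½ - N/4)
Z = 120
B = 6 (B = (½ - ¼*(-1))*8 = (½ + ¼)*8 = (¾)*8 = 6)
r(v, t) = -120 (r(v, t) = -1*120 = -120)
(r(B, 91) - 13364)*(-36249 - 48628) = (-120 - 13364)*(-36249 - 48628) = -13484*(-84877) = 1144481468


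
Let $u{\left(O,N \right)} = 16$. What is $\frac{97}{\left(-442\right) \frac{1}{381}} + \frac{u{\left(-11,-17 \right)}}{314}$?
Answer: $- \frac{5798713}{69394} \approx -83.562$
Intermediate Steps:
$\frac{97}{\left(-442\right) \frac{1}{381}} + \frac{u{\left(-11,-17 \right)}}{314} = \frac{97}{\left(-442\right) \frac{1}{381}} + \frac{16}{314} = \frac{97}{\left(-442\right) \frac{1}{381}} + 16 \cdot \frac{1}{314} = \frac{97}{- \frac{442}{381}} + \frac{8}{157} = 97 \left(- \frac{381}{442}\right) + \frac{8}{157} = - \frac{36957}{442} + \frac{8}{157} = - \frac{5798713}{69394}$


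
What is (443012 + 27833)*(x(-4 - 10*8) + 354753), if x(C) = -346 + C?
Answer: 166831212935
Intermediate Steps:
(443012 + 27833)*(x(-4 - 10*8) + 354753) = (443012 + 27833)*((-346 + (-4 - 10*8)) + 354753) = 470845*((-346 + (-4 - 80)) + 354753) = 470845*((-346 - 84) + 354753) = 470845*(-430 + 354753) = 470845*354323 = 166831212935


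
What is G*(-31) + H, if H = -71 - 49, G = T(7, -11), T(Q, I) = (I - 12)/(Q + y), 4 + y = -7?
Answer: -1193/4 ≈ -298.25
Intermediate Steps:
y = -11 (y = -4 - 7 = -11)
T(Q, I) = (-12 + I)/(-11 + Q) (T(Q, I) = (I - 12)/(Q - 11) = (-12 + I)/(-11 + Q))
G = 23/4 (G = (-12 - 11)/(-11 + 7) = -23/(-4) = -¼*(-23) = 23/4 ≈ 5.7500)
H = -120
G*(-31) + H = (23/4)*(-31) - 120 = -713/4 - 120 = -1193/4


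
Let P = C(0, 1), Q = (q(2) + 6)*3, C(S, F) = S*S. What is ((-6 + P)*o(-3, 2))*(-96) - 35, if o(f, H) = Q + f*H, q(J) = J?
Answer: 10333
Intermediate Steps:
C(S, F) = S**2
Q = 24 (Q = (2 + 6)*3 = 8*3 = 24)
P = 0 (P = 0**2 = 0)
o(f, H) = 24 + H*f (o(f, H) = 24 + f*H = 24 + H*f)
((-6 + P)*o(-3, 2))*(-96) - 35 = ((-6 + 0)*(24 + 2*(-3)))*(-96) - 35 = -6*(24 - 6)*(-96) - 35 = -6*18*(-96) - 35 = -108*(-96) - 35 = 10368 - 35 = 10333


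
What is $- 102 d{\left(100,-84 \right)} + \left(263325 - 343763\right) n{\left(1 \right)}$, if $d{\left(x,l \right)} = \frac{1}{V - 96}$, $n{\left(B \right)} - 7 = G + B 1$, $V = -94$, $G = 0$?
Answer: $- \frac{61132829}{95} \approx -6.435 \cdot 10^{5}$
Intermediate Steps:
$n{\left(B \right)} = 7 + B$ ($n{\left(B \right)} = 7 + \left(0 + B 1\right) = 7 + \left(0 + B\right) = 7 + B$)
$d{\left(x,l \right)} = - \frac{1}{190}$ ($d{\left(x,l \right)} = \frac{1}{-94 - 96} = \frac{1}{-190} = - \frac{1}{190}$)
$- 102 d{\left(100,-84 \right)} + \left(263325 - 343763\right) n{\left(1 \right)} = \left(-102\right) \left(- \frac{1}{190}\right) + \left(263325 - 343763\right) \left(7 + 1\right) = \frac{51}{95} + \left(263325 - 343763\right) 8 = \frac{51}{95} - 643504 = - \frac{61132829}{95}$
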